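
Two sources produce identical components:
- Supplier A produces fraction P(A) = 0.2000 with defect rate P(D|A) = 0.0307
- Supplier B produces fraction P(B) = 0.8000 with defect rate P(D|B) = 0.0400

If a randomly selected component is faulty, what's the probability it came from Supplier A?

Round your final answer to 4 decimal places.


Let A = from Supplier A, D = faulty

Given:
- P(A) = 0.2000, P(B) = 0.8000
- P(D|A) = 0.0307, P(D|B) = 0.0400

Step 1: Find P(D)
P(D) = P(D|A)P(A) + P(D|B)P(B)
     = 0.0307 × 0.2000 + 0.0400 × 0.8000
     = 0.00614000 + 0.03200000
     = 0.03814000

Step 2: Apply Bayes' theorem
P(A|D) = P(D|A)P(A) / P(D)
       = 0.00614000 / 0.03814000
       = 0.1610


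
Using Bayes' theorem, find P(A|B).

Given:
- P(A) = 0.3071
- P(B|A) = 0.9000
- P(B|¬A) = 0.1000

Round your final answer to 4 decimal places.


Bayes' theorem: P(A|B) = P(B|A) × P(A) / P(B)

Step 1: Calculate P(B) using law of total probability
P(B) = P(B|A)P(A) + P(B|¬A)P(¬A)
     = 0.9000 × 0.3071 + 0.1000 × 0.6929
     = 0.27639000 + 0.06929000
     = 0.34568000

Step 2: Apply Bayes' theorem
P(A|B) = P(B|A) × P(A) / P(B)
       = 0.27639000 / 0.34568000
       = 0.7996


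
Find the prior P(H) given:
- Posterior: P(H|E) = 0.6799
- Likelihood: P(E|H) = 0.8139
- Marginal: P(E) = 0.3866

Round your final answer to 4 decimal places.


From Bayes' theorem: P(H|E) = P(E|H) × P(H) / P(E)

Rearranging for P(H):
P(H) = P(H|E) × P(E) / P(E|H)
     = 0.6799 × 0.3866 / 0.8139
     = 0.26284934 / 0.8139
     = 0.3230


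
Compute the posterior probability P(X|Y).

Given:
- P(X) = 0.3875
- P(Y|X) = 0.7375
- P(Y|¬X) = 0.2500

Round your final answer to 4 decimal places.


Bayes' theorem: P(X|Y) = P(Y|X) × P(X) / P(Y)

Step 1: Calculate P(Y) using law of total probability
P(Y) = P(Y|X)P(X) + P(Y|¬X)P(¬X)
     = 0.7375 × 0.3875 + 0.2500 × 0.6125
     = 0.28578125 + 0.15312500
     = 0.43890625

Step 2: Apply Bayes' theorem
P(X|Y) = P(Y|X) × P(X) / P(Y)
       = 0.28578125 / 0.43890625
       = 0.6511


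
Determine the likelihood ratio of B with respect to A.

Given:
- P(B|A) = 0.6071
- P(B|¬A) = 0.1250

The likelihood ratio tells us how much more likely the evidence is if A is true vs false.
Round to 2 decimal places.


Likelihood Ratio (LR) = P(B|A) / P(B|¬A)

LR = 0.6071 / 0.1250
   = 4.86

The evidence is 4.86 times more likely if A is true than if A is false.
LR > 1, so observing B raises the odds in favor of A.


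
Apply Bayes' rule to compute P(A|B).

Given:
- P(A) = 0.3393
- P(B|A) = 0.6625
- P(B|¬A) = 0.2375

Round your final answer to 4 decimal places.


Bayes' theorem: P(A|B) = P(B|A) × P(A) / P(B)

Step 1: Calculate P(B) using law of total probability
P(B) = P(B|A)P(A) + P(B|¬A)P(¬A)
     = 0.6625 × 0.3393 + 0.2375 × 0.6607
     = 0.22478625 + 0.15691625
     = 0.38170250

Step 2: Apply Bayes' theorem
P(A|B) = P(B|A) × P(A) / P(B)
       = 0.22478625 / 0.38170250
       = 0.5889


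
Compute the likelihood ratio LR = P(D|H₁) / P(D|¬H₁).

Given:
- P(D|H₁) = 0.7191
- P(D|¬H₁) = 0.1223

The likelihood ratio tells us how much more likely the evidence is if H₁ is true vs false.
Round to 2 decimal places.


Likelihood Ratio (LR) = P(D|H₁) / P(D|¬H₁)

LR = 0.7191 / 0.1223
   = 5.88

The evidence is 5.88 times more likely if H₁ is true than if H₁ is false.
Since LR > 1, the evidence supports H₁ over ¬H₁.


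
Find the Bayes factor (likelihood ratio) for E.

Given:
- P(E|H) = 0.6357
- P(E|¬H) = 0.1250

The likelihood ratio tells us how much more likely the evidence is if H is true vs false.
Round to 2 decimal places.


Likelihood Ratio (LR) = P(E|H) / P(E|¬H)

LR = 0.6357 / 0.1250
   = 5.09

The evidence is 5.09 times more likely if H is true than if H is false.
Since LR > 1, the evidence supports H over ¬H.


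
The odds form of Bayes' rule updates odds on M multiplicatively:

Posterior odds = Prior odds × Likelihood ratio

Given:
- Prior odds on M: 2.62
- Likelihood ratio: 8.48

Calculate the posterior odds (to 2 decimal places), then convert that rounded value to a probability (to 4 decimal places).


Step 1: Calculate posterior odds
Posterior odds = Prior odds × LR
               = 2.62 × 8.48
               = 22.22

Step 2: Convert to probability
P(M|E) = Posterior odds / (1 + Posterior odds)
       = 22.22 / (1 + 22.22)
       = 22.22 / 23.22
       = 0.9569

The evidence increased P(M) from 0.7238 to 0.9569.


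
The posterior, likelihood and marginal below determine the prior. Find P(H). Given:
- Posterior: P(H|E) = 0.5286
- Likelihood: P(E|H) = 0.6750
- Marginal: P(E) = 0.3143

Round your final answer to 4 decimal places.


From Bayes' theorem: P(H|E) = P(E|H) × P(H) / P(E)

Rearranging for P(H):
P(H) = P(H|E) × P(E) / P(E|H)
     = 0.5286 × 0.3143 / 0.6750
     = 0.16613898 / 0.6750
     = 0.2461


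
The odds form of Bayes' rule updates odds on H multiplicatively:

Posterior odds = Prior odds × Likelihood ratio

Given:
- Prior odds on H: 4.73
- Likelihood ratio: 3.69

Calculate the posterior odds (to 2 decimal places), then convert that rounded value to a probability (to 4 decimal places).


Step 1: Calculate posterior odds
Posterior odds = Prior odds × LR
               = 4.73 × 3.69
               = 17.45

Step 2: Convert to probability
P(H|E) = Posterior odds / (1 + Posterior odds)
       = 17.45 / (1 + 17.45)
       = 17.45 / 18.45
       = 0.9458

The evidence increased P(H) from 0.8255 to 0.9458.


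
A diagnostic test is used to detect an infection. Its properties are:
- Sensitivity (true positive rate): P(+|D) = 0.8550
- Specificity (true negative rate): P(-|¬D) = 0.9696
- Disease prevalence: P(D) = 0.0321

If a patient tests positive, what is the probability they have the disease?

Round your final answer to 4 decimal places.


Let D = has disease, + = positive test

Given:
- P(D) = 0.0321 (prevalence)
- P(+|D) = 0.8550 (sensitivity)
- P(-|¬D) = 0.9696 (specificity)
- P(+|¬D) = 0.0304 (false positive rate = 1 - specificity)

Step 1: Find P(+)
P(+) = P(+|D)P(D) + P(+|¬D)P(¬D)
     = 0.8550 × 0.0321 + 0.0304 × 0.9679
     = 0.02744550 + 0.02942416
     = 0.05686966

Step 2: Apply Bayes' theorem for P(D|+)
P(D|+) = P(+|D)P(D) / P(+)
       = 0.02744550 / 0.05686966
       = 0.4826


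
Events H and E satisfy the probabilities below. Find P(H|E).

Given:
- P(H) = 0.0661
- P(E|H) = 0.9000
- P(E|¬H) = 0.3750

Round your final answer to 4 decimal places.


Bayes' theorem: P(H|E) = P(E|H) × P(H) / P(E)

Step 1: Calculate P(E) using law of total probability
P(E) = P(E|H)P(H) + P(E|¬H)P(¬H)
     = 0.9000 × 0.0661 + 0.3750 × 0.9339
     = 0.05949000 + 0.35021250
     = 0.40970250

Step 2: Apply Bayes' theorem
P(H|E) = P(E|H) × P(H) / P(E)
       = 0.05949000 / 0.40970250
       = 0.1452


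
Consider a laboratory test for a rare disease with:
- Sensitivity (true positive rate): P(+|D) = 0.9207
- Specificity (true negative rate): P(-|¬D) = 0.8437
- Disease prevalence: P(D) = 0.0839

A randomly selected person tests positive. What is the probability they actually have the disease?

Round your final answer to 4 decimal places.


Let D = has disease, + = positive test

Given:
- P(D) = 0.0839 (prevalence)
- P(+|D) = 0.9207 (sensitivity)
- P(-|¬D) = 0.8437 (specificity)
- P(+|¬D) = 0.1563 (false positive rate = 1 - specificity)

Step 1: Find P(+)
P(+) = P(+|D)P(D) + P(+|¬D)P(¬D)
     = 0.9207 × 0.0839 + 0.1563 × 0.9161
     = 0.07724673 + 0.14318643
     = 0.22043316

Step 2: Apply Bayes' theorem for P(D|+)
P(D|+) = P(+|D)P(D) / P(+)
       = 0.07724673 / 0.22043316
       = 0.3504


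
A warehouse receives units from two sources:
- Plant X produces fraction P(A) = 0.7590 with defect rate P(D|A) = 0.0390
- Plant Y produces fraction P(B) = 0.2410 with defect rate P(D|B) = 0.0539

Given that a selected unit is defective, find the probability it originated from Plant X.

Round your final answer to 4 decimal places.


Let A = from Plant X, D = defective

Given:
- P(A) = 0.7590, P(B) = 0.2410
- P(D|A) = 0.0390, P(D|B) = 0.0539

Step 1: Find P(D)
P(D) = P(D|A)P(A) + P(D|B)P(B)
     = 0.0390 × 0.7590 + 0.0539 × 0.2410
     = 0.02960100 + 0.01298990
     = 0.04259090

Step 2: Apply Bayes' theorem
P(A|D) = P(D|A)P(A) / P(D)
       = 0.02960100 / 0.04259090
       = 0.6950


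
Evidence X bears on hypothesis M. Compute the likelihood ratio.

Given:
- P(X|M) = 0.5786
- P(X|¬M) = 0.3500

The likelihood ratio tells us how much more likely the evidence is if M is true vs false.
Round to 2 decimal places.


Likelihood Ratio (LR) = P(X|M) / P(X|¬M)

LR = 0.5786 / 0.3500
   = 1.65

The evidence is 1.65 times more likely if M is true than if M is false.
LR > 1, so observing X raises the odds in favor of M.


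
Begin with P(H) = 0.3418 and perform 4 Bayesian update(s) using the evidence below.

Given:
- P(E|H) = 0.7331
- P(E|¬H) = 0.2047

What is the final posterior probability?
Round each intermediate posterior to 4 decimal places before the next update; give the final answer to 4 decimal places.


Sequential Bayesian updating:

Initial prior: P(H) = 0.3418

Update 1:
  P(E) = 0.7331 × 0.3418 + 0.2047 × 0.6582 = 0.25057358 + 0.13473354 = 0.38530712
  P(H|E) = 0.25057358 / 0.38530712 = 0.6503

Update 2:
  P(E) = 0.7331 × 0.6503 + 0.2047 × 0.3497 = 0.47673493 + 0.07158359 = 0.54831852
  P(H|E) = 0.47673493 / 0.54831852 = 0.8694

Update 3:
  P(E) = 0.7331 × 0.8694 + 0.2047 × 0.1306 = 0.63735714 + 0.02673382 = 0.66409096
  P(H|E) = 0.63735714 / 0.66409096 = 0.9597

Update 4:
  P(E) = 0.7331 × 0.9597 + 0.2047 × 0.0403 = 0.70355607 + 0.00824941 = 0.71180548
  P(H|E) = 0.70355607 / 0.71180548 = 0.9884

Final posterior: 0.9884


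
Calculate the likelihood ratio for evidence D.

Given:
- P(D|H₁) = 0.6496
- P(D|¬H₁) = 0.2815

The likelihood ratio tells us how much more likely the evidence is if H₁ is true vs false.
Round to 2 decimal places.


Likelihood Ratio (LR) = P(D|H₁) / P(D|¬H₁)

LR = 0.6496 / 0.2815
   = 2.31

The evidence is 2.31 times more likely if H₁ is true than if H₁ is false.
Because LR exceeds 1, D is evidence for H₁.


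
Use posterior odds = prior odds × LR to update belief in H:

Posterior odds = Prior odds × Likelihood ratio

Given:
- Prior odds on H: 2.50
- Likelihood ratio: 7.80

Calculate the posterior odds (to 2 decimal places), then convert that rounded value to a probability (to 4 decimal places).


Step 1: Calculate posterior odds
Posterior odds = Prior odds × LR
               = 2.50 × 7.80
               = 19.50

Step 2: Convert to probability
P(H|E) = Posterior odds / (1 + Posterior odds)
       = 19.50 / (1 + 19.50)
       = 19.50 / 20.50
       = 0.9512

The evidence increased P(H) from 0.7143 to 0.9512.


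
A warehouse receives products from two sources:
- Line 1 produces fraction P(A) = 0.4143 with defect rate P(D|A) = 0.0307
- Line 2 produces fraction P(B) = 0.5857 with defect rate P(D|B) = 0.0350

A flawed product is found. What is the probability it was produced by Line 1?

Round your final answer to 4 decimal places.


Let A = from Line 1, D = flawed

Given:
- P(A) = 0.4143, P(B) = 0.5857
- P(D|A) = 0.0307, P(D|B) = 0.0350

Step 1: Find P(D)
P(D) = P(D|A)P(A) + P(D|B)P(B)
     = 0.0307 × 0.4143 + 0.0350 × 0.5857
     = 0.01271901 + 0.02049950
     = 0.03321851

Step 2: Apply Bayes' theorem
P(A|D) = P(D|A)P(A) / P(D)
       = 0.01271901 / 0.03321851
       = 0.3829


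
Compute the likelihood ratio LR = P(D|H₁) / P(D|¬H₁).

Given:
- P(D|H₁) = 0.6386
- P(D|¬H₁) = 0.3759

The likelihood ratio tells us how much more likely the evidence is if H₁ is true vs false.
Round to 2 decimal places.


Likelihood Ratio (LR) = P(D|H₁) / P(D|¬H₁)

LR = 0.6386 / 0.3759
   = 1.70

The evidence is 1.70 times more likely if H₁ is true than if H₁ is false.
Since LR > 1, the evidence supports H₁ over ¬H₁.


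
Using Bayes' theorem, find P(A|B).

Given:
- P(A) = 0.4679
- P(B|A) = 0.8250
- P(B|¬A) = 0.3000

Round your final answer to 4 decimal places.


Bayes' theorem: P(A|B) = P(B|A) × P(A) / P(B)

Step 1: Calculate P(B) using law of total probability
P(B) = P(B|A)P(A) + P(B|¬A)P(¬A)
     = 0.8250 × 0.4679 + 0.3000 × 0.5321
     = 0.38601750 + 0.15963000
     = 0.54564750

Step 2: Apply Bayes' theorem
P(A|B) = P(B|A) × P(A) / P(B)
       = 0.38601750 / 0.54564750
       = 0.7074


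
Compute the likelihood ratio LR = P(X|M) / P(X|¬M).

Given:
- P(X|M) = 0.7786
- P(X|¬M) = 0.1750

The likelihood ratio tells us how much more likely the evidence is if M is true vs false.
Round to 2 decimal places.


Likelihood Ratio (LR) = P(X|M) / P(X|¬M)

LR = 0.7786 / 0.1750
   = 4.45

The evidence is 4.45 times more likely if M is true than if M is false.
LR > 1, so observing X raises the odds in favor of M.


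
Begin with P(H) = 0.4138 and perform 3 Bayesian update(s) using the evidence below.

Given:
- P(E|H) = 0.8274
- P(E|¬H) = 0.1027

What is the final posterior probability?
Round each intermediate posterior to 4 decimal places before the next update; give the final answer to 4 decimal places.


Sequential Bayesian updating:

Initial prior: P(H) = 0.4138

Update 1:
  P(E) = 0.8274 × 0.4138 + 0.1027 × 0.5862 = 0.34237812 + 0.06020274 = 0.40258086
  P(H|E) = 0.34237812 / 0.40258086 = 0.8505

Update 2:
  P(E) = 0.8274 × 0.8505 + 0.1027 × 0.1495 = 0.70370370 + 0.01535365 = 0.71905735
  P(H|E) = 0.70370370 / 0.71905735 = 0.9786

Update 3:
  P(E) = 0.8274 × 0.9786 + 0.1027 × 0.0214 = 0.80969364 + 0.00219778 = 0.81189142
  P(H|E) = 0.80969364 / 0.81189142 = 0.9973

Final posterior: 0.9973


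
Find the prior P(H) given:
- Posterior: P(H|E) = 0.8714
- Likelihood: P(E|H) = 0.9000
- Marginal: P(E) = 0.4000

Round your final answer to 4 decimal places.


From Bayes' theorem: P(H|E) = P(E|H) × P(H) / P(E)

Rearranging for P(H):
P(H) = P(H|E) × P(E) / P(E|H)
     = 0.8714 × 0.4000 / 0.9000
     = 0.34856000 / 0.9000
     = 0.3873


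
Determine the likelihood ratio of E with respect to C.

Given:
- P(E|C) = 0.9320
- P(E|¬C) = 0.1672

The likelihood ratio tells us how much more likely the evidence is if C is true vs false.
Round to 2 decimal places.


Likelihood Ratio (LR) = P(E|C) / P(E|¬C)

LR = 0.9320 / 0.1672
   = 5.57

The evidence is 5.57 times more likely if C is true than if C is false.
Because LR exceeds 1, E is evidence for C.


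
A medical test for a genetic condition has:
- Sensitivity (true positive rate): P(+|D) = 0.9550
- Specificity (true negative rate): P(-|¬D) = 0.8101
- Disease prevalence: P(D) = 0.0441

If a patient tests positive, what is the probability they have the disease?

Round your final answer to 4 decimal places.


Let D = has disease, + = positive test

Given:
- P(D) = 0.0441 (prevalence)
- P(+|D) = 0.9550 (sensitivity)
- P(-|¬D) = 0.8101 (specificity)
- P(+|¬D) = 0.1899 (false positive rate = 1 - specificity)

Step 1: Find P(+)
P(+) = P(+|D)P(D) + P(+|¬D)P(¬D)
     = 0.9550 × 0.0441 + 0.1899 × 0.9559
     = 0.04211550 + 0.18152541
     = 0.22364091

Step 2: Apply Bayes' theorem for P(D|+)
P(D|+) = P(+|D)P(D) / P(+)
       = 0.04211550 / 0.22364091
       = 0.1883


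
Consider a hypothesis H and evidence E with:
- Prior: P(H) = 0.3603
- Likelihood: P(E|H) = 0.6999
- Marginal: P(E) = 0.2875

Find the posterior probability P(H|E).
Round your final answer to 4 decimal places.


Using Bayes' theorem:

P(H|E) = P(E|H) × P(H) / P(E)
       = 0.6999 × 0.3603 / 0.2875
       = 0.25217397 / 0.2875
       = 0.8771

The evidence strengthens our belief in H.
Prior: 0.3603 → Posterior: 0.8771


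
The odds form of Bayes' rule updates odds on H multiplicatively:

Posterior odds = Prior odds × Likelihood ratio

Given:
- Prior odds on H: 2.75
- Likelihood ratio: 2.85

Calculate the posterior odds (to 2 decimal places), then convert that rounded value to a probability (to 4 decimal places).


Step 1: Calculate posterior odds
Posterior odds = Prior odds × LR
               = 2.75 × 2.85
               = 7.84

Step 2: Convert to probability
P(H|E) = Posterior odds / (1 + Posterior odds)
       = 7.84 / (1 + 7.84)
       = 7.84 / 8.84
       = 0.8869

The evidence increased P(H) from 0.7333 to 0.8869.


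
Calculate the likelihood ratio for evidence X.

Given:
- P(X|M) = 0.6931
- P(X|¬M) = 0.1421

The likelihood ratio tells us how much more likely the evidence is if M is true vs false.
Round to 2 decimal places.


Likelihood Ratio (LR) = P(X|M) / P(X|¬M)

LR = 0.6931 / 0.1421
   = 4.88

The evidence is 4.88 times more likely if M is true than if M is false.
LR > 1, so observing X raises the odds in favor of M.


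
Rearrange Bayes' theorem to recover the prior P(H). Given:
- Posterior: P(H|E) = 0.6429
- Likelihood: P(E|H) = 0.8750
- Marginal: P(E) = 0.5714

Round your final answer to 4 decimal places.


From Bayes' theorem: P(H|E) = P(E|H) × P(H) / P(E)

Rearranging for P(H):
P(H) = P(H|E) × P(E) / P(E|H)
     = 0.6429 × 0.5714 / 0.8750
     = 0.36735306 / 0.8750
     = 0.4198


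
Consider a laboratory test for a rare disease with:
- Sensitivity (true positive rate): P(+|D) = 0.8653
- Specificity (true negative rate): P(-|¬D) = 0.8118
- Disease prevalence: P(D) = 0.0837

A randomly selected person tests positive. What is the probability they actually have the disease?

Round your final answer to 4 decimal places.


Let D = has disease, + = positive test

Given:
- P(D) = 0.0837 (prevalence)
- P(+|D) = 0.8653 (sensitivity)
- P(-|¬D) = 0.8118 (specificity)
- P(+|¬D) = 0.1882 (false positive rate = 1 - specificity)

Step 1: Find P(+)
P(+) = P(+|D)P(D) + P(+|¬D)P(¬D)
     = 0.8653 × 0.0837 + 0.1882 × 0.9163
     = 0.07242561 + 0.17244766
     = 0.24487327

Step 2: Apply Bayes' theorem for P(D|+)
P(D|+) = P(+|D)P(D) / P(+)
       = 0.07242561 / 0.24487327
       = 0.2958


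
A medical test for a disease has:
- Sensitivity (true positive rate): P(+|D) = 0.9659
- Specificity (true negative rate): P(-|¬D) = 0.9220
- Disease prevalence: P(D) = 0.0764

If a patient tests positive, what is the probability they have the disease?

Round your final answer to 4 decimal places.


Let D = has disease, + = positive test

Given:
- P(D) = 0.0764 (prevalence)
- P(+|D) = 0.9659 (sensitivity)
- P(-|¬D) = 0.9220 (specificity)
- P(+|¬D) = 0.0780 (false positive rate = 1 - specificity)

Step 1: Find P(+)
P(+) = P(+|D)P(D) + P(+|¬D)P(¬D)
     = 0.9659 × 0.0764 + 0.0780 × 0.9236
     = 0.07379476 + 0.07204080
     = 0.14583556

Step 2: Apply Bayes' theorem for P(D|+)
P(D|+) = P(+|D)P(D) / P(+)
       = 0.07379476 / 0.14583556
       = 0.5060


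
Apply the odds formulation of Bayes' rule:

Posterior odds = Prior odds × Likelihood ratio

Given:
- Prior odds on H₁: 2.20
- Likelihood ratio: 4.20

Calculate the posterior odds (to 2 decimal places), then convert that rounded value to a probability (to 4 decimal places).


Step 1: Calculate posterior odds
Posterior odds = Prior odds × LR
               = 2.20 × 4.20
               = 9.24

Step 2: Convert to probability
P(H₁|E) = Posterior odds / (1 + Posterior odds)
       = 9.24 / (1 + 9.24)
       = 9.24 / 10.24
       = 0.9023

The evidence increased P(H₁) from 0.6875 to 0.9023.


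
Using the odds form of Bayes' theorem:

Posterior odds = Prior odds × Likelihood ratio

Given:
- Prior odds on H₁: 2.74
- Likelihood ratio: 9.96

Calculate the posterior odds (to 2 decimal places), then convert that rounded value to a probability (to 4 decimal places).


Step 1: Calculate posterior odds
Posterior odds = Prior odds × LR
               = 2.74 × 9.96
               = 27.29

Step 2: Convert to probability
P(H₁|E) = Posterior odds / (1 + Posterior odds)
       = 27.29 / (1 + 27.29)
       = 27.29 / 28.29
       = 0.9647

The evidence increased P(H₁) from 0.7326 to 0.9647.


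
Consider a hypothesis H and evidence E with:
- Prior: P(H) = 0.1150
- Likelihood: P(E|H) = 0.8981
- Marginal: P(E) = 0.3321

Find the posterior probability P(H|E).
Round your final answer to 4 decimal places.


Using Bayes' theorem:

P(H|E) = P(E|H) × P(H) / P(E)
       = 0.8981 × 0.1150 / 0.3321
       = 0.10328150 / 0.3321
       = 0.3110

The evidence strengthens our belief in H.
Prior: 0.1150 → Posterior: 0.3110


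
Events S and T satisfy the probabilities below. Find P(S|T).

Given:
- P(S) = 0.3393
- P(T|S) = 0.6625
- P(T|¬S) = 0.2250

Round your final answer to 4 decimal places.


Bayes' theorem: P(S|T) = P(T|S) × P(S) / P(T)

Step 1: Calculate P(T) using law of total probability
P(T) = P(T|S)P(S) + P(T|¬S)P(¬S)
     = 0.6625 × 0.3393 + 0.2250 × 0.6607
     = 0.22478625 + 0.14865750
     = 0.37344375

Step 2: Apply Bayes' theorem
P(S|T) = P(T|S) × P(S) / P(T)
       = 0.22478625 / 0.37344375
       = 0.6019


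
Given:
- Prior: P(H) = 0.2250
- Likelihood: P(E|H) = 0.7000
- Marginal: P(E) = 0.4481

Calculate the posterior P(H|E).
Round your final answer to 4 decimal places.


Using Bayes' theorem:

P(H|E) = P(E|H) × P(H) / P(E)
       = 0.7000 × 0.2250 / 0.4481
       = 0.15750000 / 0.4481
       = 0.3515

The evidence strengthens our belief in H.
Prior: 0.2250 → Posterior: 0.3515


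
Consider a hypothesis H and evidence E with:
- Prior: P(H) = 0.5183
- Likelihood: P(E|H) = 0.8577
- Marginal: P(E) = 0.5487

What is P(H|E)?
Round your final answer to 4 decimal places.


Using Bayes' theorem:

P(H|E) = P(E|H) × P(H) / P(E)
       = 0.8577 × 0.5183 / 0.5487
       = 0.44454591 / 0.5487
       = 0.8102

The evidence strengthens our belief in H.
Prior: 0.5183 → Posterior: 0.8102


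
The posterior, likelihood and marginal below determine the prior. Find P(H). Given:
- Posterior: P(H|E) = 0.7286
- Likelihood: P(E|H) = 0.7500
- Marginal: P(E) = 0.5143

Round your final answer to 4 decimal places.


From Bayes' theorem: P(H|E) = P(E|H) × P(H) / P(E)

Rearranging for P(H):
P(H) = P(H|E) × P(E) / P(E|H)
     = 0.7286 × 0.5143 / 0.7500
     = 0.37471898 / 0.7500
     = 0.4996


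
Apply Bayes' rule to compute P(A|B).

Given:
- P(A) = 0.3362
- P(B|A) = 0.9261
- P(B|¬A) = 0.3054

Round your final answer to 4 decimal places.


Bayes' theorem: P(A|B) = P(B|A) × P(A) / P(B)

Step 1: Calculate P(B) using law of total probability
P(B) = P(B|A)P(A) + P(B|¬A)P(¬A)
     = 0.9261 × 0.3362 + 0.3054 × 0.6638
     = 0.31135482 + 0.20272452
     = 0.51407934

Step 2: Apply Bayes' theorem
P(A|B) = P(B|A) × P(A) / P(B)
       = 0.31135482 / 0.51407934
       = 0.6057


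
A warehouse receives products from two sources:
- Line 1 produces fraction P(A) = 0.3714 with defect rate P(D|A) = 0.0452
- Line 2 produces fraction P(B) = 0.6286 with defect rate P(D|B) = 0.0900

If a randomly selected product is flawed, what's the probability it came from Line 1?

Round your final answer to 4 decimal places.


Let A = from Line 1, D = flawed

Given:
- P(A) = 0.3714, P(B) = 0.6286
- P(D|A) = 0.0452, P(D|B) = 0.0900

Step 1: Find P(D)
P(D) = P(D|A)P(A) + P(D|B)P(B)
     = 0.0452 × 0.3714 + 0.0900 × 0.6286
     = 0.01678728 + 0.05657400
     = 0.07336128

Step 2: Apply Bayes' theorem
P(A|D) = P(D|A)P(A) / P(D)
       = 0.01678728 / 0.07336128
       = 0.2288


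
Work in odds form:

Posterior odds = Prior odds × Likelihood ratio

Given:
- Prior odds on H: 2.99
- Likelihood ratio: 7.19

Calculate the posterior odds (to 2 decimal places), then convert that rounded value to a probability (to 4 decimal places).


Step 1: Calculate posterior odds
Posterior odds = Prior odds × LR
               = 2.99 × 7.19
               = 21.50

Step 2: Convert to probability
P(H|E) = Posterior odds / (1 + Posterior odds)
       = 21.50 / (1 + 21.50)
       = 21.50 / 22.50
       = 0.9556

The evidence increased P(H) from 0.7494 to 0.9556.


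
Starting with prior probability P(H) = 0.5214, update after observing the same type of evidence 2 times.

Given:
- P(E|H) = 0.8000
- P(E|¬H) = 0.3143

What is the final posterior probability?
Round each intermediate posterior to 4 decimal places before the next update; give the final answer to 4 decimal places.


Sequential Bayesian updating:

Initial prior: P(H) = 0.5214

Update 1:
  P(E) = 0.8000 × 0.5214 + 0.3143 × 0.4786 = 0.41712000 + 0.15042398 = 0.56754398
  P(H|E) = 0.41712000 / 0.56754398 = 0.7350

Update 2:
  P(E) = 0.8000 × 0.7350 + 0.3143 × 0.2650 = 0.58800000 + 0.08328950 = 0.67128950
  P(H|E) = 0.58800000 / 0.67128950 = 0.8759

Final posterior: 0.8759


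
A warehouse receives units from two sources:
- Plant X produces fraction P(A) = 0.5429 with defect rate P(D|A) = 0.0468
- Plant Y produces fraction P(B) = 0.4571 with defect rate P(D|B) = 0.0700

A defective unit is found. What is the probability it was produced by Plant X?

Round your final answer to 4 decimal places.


Let A = from Plant X, D = defective

Given:
- P(A) = 0.5429, P(B) = 0.4571
- P(D|A) = 0.0468, P(D|B) = 0.0700

Step 1: Find P(D)
P(D) = P(D|A)P(A) + P(D|B)P(B)
     = 0.0468 × 0.5429 + 0.0700 × 0.4571
     = 0.02540772 + 0.03199700
     = 0.05740472

Step 2: Apply Bayes' theorem
P(A|D) = P(D|A)P(A) / P(D)
       = 0.02540772 / 0.05740472
       = 0.4426


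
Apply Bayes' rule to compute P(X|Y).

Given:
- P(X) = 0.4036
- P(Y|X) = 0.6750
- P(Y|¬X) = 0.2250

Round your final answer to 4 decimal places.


Bayes' theorem: P(X|Y) = P(Y|X) × P(X) / P(Y)

Step 1: Calculate P(Y) using law of total probability
P(Y) = P(Y|X)P(X) + P(Y|¬X)P(¬X)
     = 0.6750 × 0.4036 + 0.2250 × 0.5964
     = 0.27243000 + 0.13419000
     = 0.40662000

Step 2: Apply Bayes' theorem
P(X|Y) = P(Y|X) × P(X) / P(Y)
       = 0.27243000 / 0.40662000
       = 0.6700


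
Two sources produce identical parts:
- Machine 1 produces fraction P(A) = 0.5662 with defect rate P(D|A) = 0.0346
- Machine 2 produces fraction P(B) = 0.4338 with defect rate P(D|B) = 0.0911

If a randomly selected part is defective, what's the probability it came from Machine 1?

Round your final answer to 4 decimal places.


Let A = from Machine 1, D = defective

Given:
- P(A) = 0.5662, P(B) = 0.4338
- P(D|A) = 0.0346, P(D|B) = 0.0911

Step 1: Find P(D)
P(D) = P(D|A)P(A) + P(D|B)P(B)
     = 0.0346 × 0.5662 + 0.0911 × 0.4338
     = 0.01959052 + 0.03951918
     = 0.05910970

Step 2: Apply Bayes' theorem
P(A|D) = P(D|A)P(A) / P(D)
       = 0.01959052 / 0.05910970
       = 0.3314


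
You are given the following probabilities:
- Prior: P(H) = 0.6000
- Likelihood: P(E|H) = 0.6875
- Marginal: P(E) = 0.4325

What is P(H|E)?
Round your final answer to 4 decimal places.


Using Bayes' theorem:

P(H|E) = P(E|H) × P(H) / P(E)
       = 0.6875 × 0.6000 / 0.4325
       = 0.41250000 / 0.4325
       = 0.9538

The evidence strengthens our belief in H.
Prior: 0.6000 → Posterior: 0.9538


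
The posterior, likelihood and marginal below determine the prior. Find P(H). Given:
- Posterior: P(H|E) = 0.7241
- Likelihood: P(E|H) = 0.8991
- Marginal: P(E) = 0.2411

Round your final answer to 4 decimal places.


From Bayes' theorem: P(H|E) = P(E|H) × P(H) / P(E)

Rearranging for P(H):
P(H) = P(H|E) × P(E) / P(E|H)
     = 0.7241 × 0.2411 / 0.8991
     = 0.17458051 / 0.8991
     = 0.1942


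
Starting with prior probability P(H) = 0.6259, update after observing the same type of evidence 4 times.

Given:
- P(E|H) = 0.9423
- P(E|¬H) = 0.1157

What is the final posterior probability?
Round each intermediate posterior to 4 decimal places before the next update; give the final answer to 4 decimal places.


Sequential Bayesian updating:

Initial prior: P(H) = 0.6259

Update 1:
  P(E) = 0.9423 × 0.6259 + 0.1157 × 0.3741 = 0.58978557 + 0.04328337 = 0.63306894
  P(H|E) = 0.58978557 / 0.63306894 = 0.9316

Update 2:
  P(E) = 0.9423 × 0.9316 + 0.1157 × 0.0684 = 0.87784668 + 0.00791388 = 0.88576056
  P(H|E) = 0.87784668 / 0.88576056 = 0.9911

Update 3:
  P(E) = 0.9423 × 0.9911 + 0.1157 × 0.0089 = 0.93391353 + 0.00102973 = 0.93494326
  P(H|E) = 0.93391353 / 0.93494326 = 0.9989

Update 4:
  P(E) = 0.9423 × 0.9989 + 0.1157 × 0.0011 = 0.94126347 + 0.00012727 = 0.94139074
  P(H|E) = 0.94126347 / 0.94139074 = 0.9999

Final posterior: 0.9999


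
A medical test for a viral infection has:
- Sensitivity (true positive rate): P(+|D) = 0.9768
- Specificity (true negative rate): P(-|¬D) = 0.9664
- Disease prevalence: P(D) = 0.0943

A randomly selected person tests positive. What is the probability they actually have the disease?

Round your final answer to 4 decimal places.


Let D = has disease, + = positive test

Given:
- P(D) = 0.0943 (prevalence)
- P(+|D) = 0.9768 (sensitivity)
- P(-|¬D) = 0.9664 (specificity)
- P(+|¬D) = 0.0336 (false positive rate = 1 - specificity)

Step 1: Find P(+)
P(+) = P(+|D)P(D) + P(+|¬D)P(¬D)
     = 0.9768 × 0.0943 + 0.0336 × 0.9057
     = 0.09211224 + 0.03043152
     = 0.12254376

Step 2: Apply Bayes' theorem for P(D|+)
P(D|+) = P(+|D)P(D) / P(+)
       = 0.09211224 / 0.12254376
       = 0.7517


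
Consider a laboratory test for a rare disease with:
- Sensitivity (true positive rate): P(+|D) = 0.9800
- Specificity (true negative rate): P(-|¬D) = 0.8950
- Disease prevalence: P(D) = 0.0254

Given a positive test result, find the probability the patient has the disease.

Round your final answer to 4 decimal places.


Let D = has disease, + = positive test

Given:
- P(D) = 0.0254 (prevalence)
- P(+|D) = 0.9800 (sensitivity)
- P(-|¬D) = 0.8950 (specificity)
- P(+|¬D) = 0.1050 (false positive rate = 1 - specificity)

Step 1: Find P(+)
P(+) = P(+|D)P(D) + P(+|¬D)P(¬D)
     = 0.9800 × 0.0254 + 0.1050 × 0.9746
     = 0.02489200 + 0.10233300
     = 0.12722500

Step 2: Apply Bayes' theorem for P(D|+)
P(D|+) = P(+|D)P(D) / P(+)
       = 0.02489200 / 0.12722500
       = 0.1957


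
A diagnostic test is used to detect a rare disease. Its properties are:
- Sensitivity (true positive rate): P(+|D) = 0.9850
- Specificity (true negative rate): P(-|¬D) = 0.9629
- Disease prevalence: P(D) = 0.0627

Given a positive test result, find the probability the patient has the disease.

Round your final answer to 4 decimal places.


Let D = has disease, + = positive test

Given:
- P(D) = 0.0627 (prevalence)
- P(+|D) = 0.9850 (sensitivity)
- P(-|¬D) = 0.9629 (specificity)
- P(+|¬D) = 0.0371 (false positive rate = 1 - specificity)

Step 1: Find P(+)
P(+) = P(+|D)P(D) + P(+|¬D)P(¬D)
     = 0.9850 × 0.0627 + 0.0371 × 0.9373
     = 0.06175950 + 0.03477383
     = 0.09653333

Step 2: Apply Bayes' theorem for P(D|+)
P(D|+) = P(+|D)P(D) / P(+)
       = 0.06175950 / 0.09653333
       = 0.6398


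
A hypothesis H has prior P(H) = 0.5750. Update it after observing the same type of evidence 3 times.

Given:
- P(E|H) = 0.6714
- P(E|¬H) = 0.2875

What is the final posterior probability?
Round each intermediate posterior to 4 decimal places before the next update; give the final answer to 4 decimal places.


Sequential Bayesian updating:

Initial prior: P(H) = 0.5750

Update 1:
  P(E) = 0.6714 × 0.5750 + 0.2875 × 0.4250 = 0.38605500 + 0.12218750 = 0.50824250
  P(H|E) = 0.38605500 / 0.50824250 = 0.7596

Update 2:
  P(E) = 0.6714 × 0.7596 + 0.2875 × 0.2404 = 0.50999544 + 0.06911500 = 0.57911044
  P(H|E) = 0.50999544 / 0.57911044 = 0.8807

Update 3:
  P(E) = 0.6714 × 0.8807 + 0.2875 × 0.1193 = 0.59130198 + 0.03429875 = 0.62560073
  P(H|E) = 0.59130198 / 0.62560073 = 0.9452

Final posterior: 0.9452


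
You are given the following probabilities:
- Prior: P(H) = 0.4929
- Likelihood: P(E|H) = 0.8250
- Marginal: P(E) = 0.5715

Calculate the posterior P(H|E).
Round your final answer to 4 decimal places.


Using Bayes' theorem:

P(H|E) = P(E|H) × P(H) / P(E)
       = 0.8250 × 0.4929 / 0.5715
       = 0.40664250 / 0.5715
       = 0.7115

The evidence strengthens our belief in H.
Prior: 0.4929 → Posterior: 0.7115


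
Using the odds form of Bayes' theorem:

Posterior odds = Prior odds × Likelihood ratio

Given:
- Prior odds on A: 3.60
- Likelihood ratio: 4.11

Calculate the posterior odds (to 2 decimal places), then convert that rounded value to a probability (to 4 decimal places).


Step 1: Calculate posterior odds
Posterior odds = Prior odds × LR
               = 3.60 × 4.11
               = 14.80

Step 2: Convert to probability
P(A|E) = Posterior odds / (1 + Posterior odds)
       = 14.80 / (1 + 14.80)
       = 14.80 / 15.80
       = 0.9367

The evidence increased P(A) from 0.7826 to 0.9367.


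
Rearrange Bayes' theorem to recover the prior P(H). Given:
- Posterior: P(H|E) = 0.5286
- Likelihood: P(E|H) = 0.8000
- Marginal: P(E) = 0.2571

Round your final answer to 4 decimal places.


From Bayes' theorem: P(H|E) = P(E|H) × P(H) / P(E)

Rearranging for P(H):
P(H) = P(H|E) × P(E) / P(E|H)
     = 0.5286 × 0.2571 / 0.8000
     = 0.13590306 / 0.8000
     = 0.1699


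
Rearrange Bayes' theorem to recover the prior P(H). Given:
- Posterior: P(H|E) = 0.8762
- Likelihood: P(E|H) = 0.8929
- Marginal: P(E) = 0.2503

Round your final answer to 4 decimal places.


From Bayes' theorem: P(H|E) = P(E|H) × P(H) / P(E)

Rearranging for P(H):
P(H) = P(H|E) × P(E) / P(E|H)
     = 0.8762 × 0.2503 / 0.8929
     = 0.21931286 / 0.8929
     = 0.2456


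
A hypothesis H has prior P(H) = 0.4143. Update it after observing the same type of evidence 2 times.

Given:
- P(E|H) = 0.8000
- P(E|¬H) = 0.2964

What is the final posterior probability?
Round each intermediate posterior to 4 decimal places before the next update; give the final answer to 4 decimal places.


Sequential Bayesian updating:

Initial prior: P(H) = 0.4143

Update 1:
  P(E) = 0.8000 × 0.4143 + 0.2964 × 0.5857 = 0.33144000 + 0.17360148 = 0.50504148
  P(H|E) = 0.33144000 / 0.50504148 = 0.6563

Update 2:
  P(E) = 0.8000 × 0.6563 + 0.2964 × 0.3437 = 0.52504000 + 0.10187268 = 0.62691268
  P(H|E) = 0.52504000 / 0.62691268 = 0.8375

Final posterior: 0.8375


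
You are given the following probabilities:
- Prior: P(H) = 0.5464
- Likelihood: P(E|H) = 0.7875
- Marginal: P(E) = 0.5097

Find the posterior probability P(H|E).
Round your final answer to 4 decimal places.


Using Bayes' theorem:

P(H|E) = P(E|H) × P(H) / P(E)
       = 0.7875 × 0.5464 / 0.5097
       = 0.43029000 / 0.5097
       = 0.8442

The evidence strengthens our belief in H.
Prior: 0.5464 → Posterior: 0.8442


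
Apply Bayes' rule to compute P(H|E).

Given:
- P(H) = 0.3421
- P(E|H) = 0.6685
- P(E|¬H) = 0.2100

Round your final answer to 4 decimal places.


Bayes' theorem: P(H|E) = P(E|H) × P(H) / P(E)

Step 1: Calculate P(E) using law of total probability
P(E) = P(E|H)P(H) + P(E|¬H)P(¬H)
     = 0.6685 × 0.3421 + 0.2100 × 0.6579
     = 0.22869385 + 0.13815900
     = 0.36685285

Step 2: Apply Bayes' theorem
P(H|E) = P(E|H) × P(H) / P(E)
       = 0.22869385 / 0.36685285
       = 0.6234


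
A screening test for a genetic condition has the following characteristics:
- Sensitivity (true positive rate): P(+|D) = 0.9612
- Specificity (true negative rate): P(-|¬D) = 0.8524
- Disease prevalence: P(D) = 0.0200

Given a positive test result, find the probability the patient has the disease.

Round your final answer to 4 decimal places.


Let D = has disease, + = positive test

Given:
- P(D) = 0.0200 (prevalence)
- P(+|D) = 0.9612 (sensitivity)
- P(-|¬D) = 0.8524 (specificity)
- P(+|¬D) = 0.1476 (false positive rate = 1 - specificity)

Step 1: Find P(+)
P(+) = P(+|D)P(D) + P(+|¬D)P(¬D)
     = 0.9612 × 0.0200 + 0.1476 × 0.9800
     = 0.01922400 + 0.14464800
     = 0.16387200

Step 2: Apply Bayes' theorem for P(D|+)
P(D|+) = P(+|D)P(D) / P(+)
       = 0.01922400 / 0.16387200
       = 0.1173


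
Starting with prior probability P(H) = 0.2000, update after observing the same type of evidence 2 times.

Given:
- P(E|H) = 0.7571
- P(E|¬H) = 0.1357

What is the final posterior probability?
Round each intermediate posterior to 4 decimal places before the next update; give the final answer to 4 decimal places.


Sequential Bayesian updating:

Initial prior: P(H) = 0.2000

Update 1:
  P(E) = 0.7571 × 0.2000 + 0.1357 × 0.8000 = 0.15142000 + 0.10856000 = 0.25998000
  P(H|E) = 0.15142000 / 0.25998000 = 0.5824

Update 2:
  P(E) = 0.7571 × 0.5824 + 0.1357 × 0.4176 = 0.44093504 + 0.05666832 = 0.49760336
  P(H|E) = 0.44093504 / 0.49760336 = 0.8861

Final posterior: 0.8861


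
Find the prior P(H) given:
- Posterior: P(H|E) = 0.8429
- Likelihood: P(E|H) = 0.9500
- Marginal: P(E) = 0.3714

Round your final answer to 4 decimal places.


From Bayes' theorem: P(H|E) = P(E|H) × P(H) / P(E)

Rearranging for P(H):
P(H) = P(H|E) × P(E) / P(E|H)
     = 0.8429 × 0.3714 / 0.9500
     = 0.31305306 / 0.9500
     = 0.3295


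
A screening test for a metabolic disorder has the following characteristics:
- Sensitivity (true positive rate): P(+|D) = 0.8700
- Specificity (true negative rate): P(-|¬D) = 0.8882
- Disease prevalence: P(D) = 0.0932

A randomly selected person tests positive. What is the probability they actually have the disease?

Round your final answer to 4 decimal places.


Let D = has disease, + = positive test

Given:
- P(D) = 0.0932 (prevalence)
- P(+|D) = 0.8700 (sensitivity)
- P(-|¬D) = 0.8882 (specificity)
- P(+|¬D) = 0.1118 (false positive rate = 1 - specificity)

Step 1: Find P(+)
P(+) = P(+|D)P(D) + P(+|¬D)P(¬D)
     = 0.8700 × 0.0932 + 0.1118 × 0.9068
     = 0.08108400 + 0.10138024
     = 0.18246424

Step 2: Apply Bayes' theorem for P(D|+)
P(D|+) = P(+|D)P(D) / P(+)
       = 0.08108400 / 0.18246424
       = 0.4444


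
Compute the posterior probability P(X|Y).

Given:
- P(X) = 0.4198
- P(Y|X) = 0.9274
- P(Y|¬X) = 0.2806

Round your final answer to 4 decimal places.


Bayes' theorem: P(X|Y) = P(Y|X) × P(X) / P(Y)

Step 1: Calculate P(Y) using law of total probability
P(Y) = P(Y|X)P(X) + P(Y|¬X)P(¬X)
     = 0.9274 × 0.4198 + 0.2806 × 0.5802
     = 0.38932252 + 0.16280412
     = 0.55212664

Step 2: Apply Bayes' theorem
P(X|Y) = P(Y|X) × P(X) / P(Y)
       = 0.38932252 / 0.55212664
       = 0.7051


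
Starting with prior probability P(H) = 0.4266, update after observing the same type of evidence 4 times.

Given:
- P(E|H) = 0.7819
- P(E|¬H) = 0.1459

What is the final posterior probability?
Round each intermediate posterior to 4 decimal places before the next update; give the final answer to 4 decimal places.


Sequential Bayesian updating:

Initial prior: P(H) = 0.4266

Update 1:
  P(E) = 0.7819 × 0.4266 + 0.1459 × 0.5734 = 0.33355854 + 0.08365906 = 0.41721760
  P(H|E) = 0.33355854 / 0.41721760 = 0.7995

Update 2:
  P(E) = 0.7819 × 0.7995 + 0.1459 × 0.2005 = 0.62512905 + 0.02925295 = 0.65438200
  P(H|E) = 0.62512905 / 0.65438200 = 0.9553

Update 3:
  P(E) = 0.7819 × 0.9553 + 0.1459 × 0.0447 = 0.74694907 + 0.00652173 = 0.75347080
  P(H|E) = 0.74694907 / 0.75347080 = 0.9913

Update 4:
  P(E) = 0.7819 × 0.9913 + 0.1459 × 0.0087 = 0.77509747 + 0.00126933 = 0.77636680
  P(H|E) = 0.77509747 / 0.77636680 = 0.9984

Final posterior: 0.9984


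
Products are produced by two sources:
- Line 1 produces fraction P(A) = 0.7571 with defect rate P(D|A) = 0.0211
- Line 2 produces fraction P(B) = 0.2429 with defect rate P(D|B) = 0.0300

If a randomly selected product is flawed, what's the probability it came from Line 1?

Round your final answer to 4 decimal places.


Let A = from Line 1, D = flawed

Given:
- P(A) = 0.7571, P(B) = 0.2429
- P(D|A) = 0.0211, P(D|B) = 0.0300

Step 1: Find P(D)
P(D) = P(D|A)P(A) + P(D|B)P(B)
     = 0.0211 × 0.7571 + 0.0300 × 0.2429
     = 0.01597481 + 0.00728700
     = 0.02326181

Step 2: Apply Bayes' theorem
P(A|D) = P(D|A)P(A) / P(D)
       = 0.01597481 / 0.02326181
       = 0.6867


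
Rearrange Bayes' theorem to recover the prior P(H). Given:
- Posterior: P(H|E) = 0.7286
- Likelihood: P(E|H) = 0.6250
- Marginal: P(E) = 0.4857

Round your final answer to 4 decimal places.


From Bayes' theorem: P(H|E) = P(E|H) × P(H) / P(E)

Rearranging for P(H):
P(H) = P(H|E) × P(E) / P(E|H)
     = 0.7286 × 0.4857 / 0.6250
     = 0.35388102 / 0.6250
     = 0.5662


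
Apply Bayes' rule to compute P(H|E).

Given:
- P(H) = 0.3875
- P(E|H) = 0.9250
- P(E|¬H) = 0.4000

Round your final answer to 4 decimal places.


Bayes' theorem: P(H|E) = P(E|H) × P(H) / P(E)

Step 1: Calculate P(E) using law of total probability
P(E) = P(E|H)P(H) + P(E|¬H)P(¬H)
     = 0.9250 × 0.3875 + 0.4000 × 0.6125
     = 0.35843750 + 0.24500000
     = 0.60343750

Step 2: Apply Bayes' theorem
P(H|E) = P(E|H) × P(H) / P(E)
       = 0.35843750 / 0.60343750
       = 0.5940
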